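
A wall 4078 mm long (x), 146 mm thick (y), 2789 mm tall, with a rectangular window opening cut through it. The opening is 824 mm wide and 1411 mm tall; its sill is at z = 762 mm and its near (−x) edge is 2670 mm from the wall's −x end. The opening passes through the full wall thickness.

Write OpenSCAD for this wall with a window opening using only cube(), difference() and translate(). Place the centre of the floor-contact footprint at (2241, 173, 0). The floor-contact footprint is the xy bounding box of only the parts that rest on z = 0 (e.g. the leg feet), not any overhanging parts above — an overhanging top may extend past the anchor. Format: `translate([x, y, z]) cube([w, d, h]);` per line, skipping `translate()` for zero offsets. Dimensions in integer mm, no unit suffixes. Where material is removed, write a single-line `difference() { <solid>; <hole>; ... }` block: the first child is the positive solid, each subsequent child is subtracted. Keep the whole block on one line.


difference() { translate([202, 100, 0]) cube([4078, 146, 2789]); translate([2872, 100, 762]) cube([824, 146, 1411]); }


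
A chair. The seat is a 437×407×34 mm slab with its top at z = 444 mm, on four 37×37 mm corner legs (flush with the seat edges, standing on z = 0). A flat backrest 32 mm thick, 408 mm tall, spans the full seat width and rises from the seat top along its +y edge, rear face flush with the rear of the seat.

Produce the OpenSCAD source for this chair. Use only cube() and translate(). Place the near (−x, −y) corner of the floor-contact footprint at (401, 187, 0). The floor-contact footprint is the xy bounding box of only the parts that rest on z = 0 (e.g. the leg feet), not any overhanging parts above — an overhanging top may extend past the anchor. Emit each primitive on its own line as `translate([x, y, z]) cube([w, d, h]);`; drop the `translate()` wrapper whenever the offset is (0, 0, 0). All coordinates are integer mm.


// leg_h = 444 - 34 = 410
translate([401, 187, 410]) cube([437, 407, 34]);
translate([401, 187, 0]) cube([37, 37, 410]);
translate([801, 187, 0]) cube([37, 37, 410]);
translate([401, 557, 0]) cube([37, 37, 410]);
translate([801, 557, 0]) cube([37, 37, 410]);
translate([401, 562, 444]) cube([437, 32, 408]);


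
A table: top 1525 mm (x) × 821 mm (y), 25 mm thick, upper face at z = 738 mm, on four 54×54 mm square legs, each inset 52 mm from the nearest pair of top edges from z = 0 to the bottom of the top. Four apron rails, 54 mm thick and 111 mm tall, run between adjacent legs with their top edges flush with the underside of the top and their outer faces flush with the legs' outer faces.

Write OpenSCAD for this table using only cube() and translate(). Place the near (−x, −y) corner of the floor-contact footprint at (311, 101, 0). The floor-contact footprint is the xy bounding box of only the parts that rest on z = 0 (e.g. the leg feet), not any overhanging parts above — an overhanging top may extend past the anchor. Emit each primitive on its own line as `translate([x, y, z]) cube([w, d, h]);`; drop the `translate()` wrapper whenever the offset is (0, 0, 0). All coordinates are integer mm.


// leg_h = 738 - 25 = 713
// apron z = 713 - 111 = 602
translate([259, 49, 713]) cube([1525, 821, 25]);
translate([311, 101, 0]) cube([54, 54, 713]);
translate([1678, 101, 0]) cube([54, 54, 713]);
translate([311, 764, 0]) cube([54, 54, 713]);
translate([1678, 764, 0]) cube([54, 54, 713]);
translate([365, 101, 602]) cube([1313, 54, 111]);
translate([365, 764, 602]) cube([1313, 54, 111]);
translate([311, 155, 602]) cube([54, 609, 111]);
translate([1678, 155, 602]) cube([54, 609, 111]);


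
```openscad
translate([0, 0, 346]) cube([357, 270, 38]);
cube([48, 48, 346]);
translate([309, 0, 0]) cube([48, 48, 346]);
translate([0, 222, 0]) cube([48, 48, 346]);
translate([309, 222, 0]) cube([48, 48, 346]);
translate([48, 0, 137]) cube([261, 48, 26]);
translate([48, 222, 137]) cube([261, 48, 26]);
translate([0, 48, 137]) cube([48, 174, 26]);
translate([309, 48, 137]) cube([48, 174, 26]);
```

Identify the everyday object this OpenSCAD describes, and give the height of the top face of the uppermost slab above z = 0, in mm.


A stool. The seat height is 384 mm.

A 357×270×38 slab at z = 346 on four corner posts — a stool. The seat top is 346 + 38 = 384 mm.


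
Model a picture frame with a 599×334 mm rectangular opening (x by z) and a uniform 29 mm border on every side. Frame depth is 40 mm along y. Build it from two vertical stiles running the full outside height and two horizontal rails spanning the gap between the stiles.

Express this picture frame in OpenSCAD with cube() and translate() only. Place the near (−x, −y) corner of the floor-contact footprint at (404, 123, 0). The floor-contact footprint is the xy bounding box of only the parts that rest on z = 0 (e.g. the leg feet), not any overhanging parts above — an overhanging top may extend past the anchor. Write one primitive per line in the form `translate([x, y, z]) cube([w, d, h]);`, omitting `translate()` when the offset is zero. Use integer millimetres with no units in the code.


translate([404, 123, 0]) cube([29, 40, 392]);
translate([1032, 123, 0]) cube([29, 40, 392]);
translate([433, 123, 0]) cube([599, 40, 29]);
translate([433, 123, 363]) cube([599, 40, 29]);


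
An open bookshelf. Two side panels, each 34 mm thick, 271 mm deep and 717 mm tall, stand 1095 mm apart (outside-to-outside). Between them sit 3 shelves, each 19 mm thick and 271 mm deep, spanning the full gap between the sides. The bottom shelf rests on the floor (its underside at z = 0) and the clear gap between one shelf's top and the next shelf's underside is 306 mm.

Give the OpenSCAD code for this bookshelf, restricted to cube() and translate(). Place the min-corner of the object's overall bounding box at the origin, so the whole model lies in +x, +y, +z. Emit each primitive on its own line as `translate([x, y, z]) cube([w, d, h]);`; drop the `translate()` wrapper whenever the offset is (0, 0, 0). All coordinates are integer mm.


cube([34, 271, 717]);
translate([1061, 0, 0]) cube([34, 271, 717]);
translate([34, 0, 0]) cube([1027, 271, 19]);
translate([34, 0, 325]) cube([1027, 271, 19]);
translate([34, 0, 650]) cube([1027, 271, 19]);


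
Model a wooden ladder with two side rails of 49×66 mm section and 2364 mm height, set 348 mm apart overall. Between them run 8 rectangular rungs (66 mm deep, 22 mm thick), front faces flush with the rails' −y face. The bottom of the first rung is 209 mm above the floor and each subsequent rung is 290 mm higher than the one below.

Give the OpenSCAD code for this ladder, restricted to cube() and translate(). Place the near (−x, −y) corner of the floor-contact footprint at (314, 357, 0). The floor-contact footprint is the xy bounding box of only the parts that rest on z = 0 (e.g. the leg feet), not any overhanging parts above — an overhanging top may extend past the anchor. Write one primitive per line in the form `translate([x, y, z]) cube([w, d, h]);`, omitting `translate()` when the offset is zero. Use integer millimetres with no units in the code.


translate([314, 357, 0]) cube([49, 66, 2364]);
translate([613, 357, 0]) cube([49, 66, 2364]);
translate([363, 357, 209]) cube([250, 66, 22]);
translate([363, 357, 499]) cube([250, 66, 22]);
translate([363, 357, 789]) cube([250, 66, 22]);
translate([363, 357, 1079]) cube([250, 66, 22]);
translate([363, 357, 1369]) cube([250, 66, 22]);
translate([363, 357, 1659]) cube([250, 66, 22]);
translate([363, 357, 1949]) cube([250, 66, 22]);
translate([363, 357, 2239]) cube([250, 66, 22]);


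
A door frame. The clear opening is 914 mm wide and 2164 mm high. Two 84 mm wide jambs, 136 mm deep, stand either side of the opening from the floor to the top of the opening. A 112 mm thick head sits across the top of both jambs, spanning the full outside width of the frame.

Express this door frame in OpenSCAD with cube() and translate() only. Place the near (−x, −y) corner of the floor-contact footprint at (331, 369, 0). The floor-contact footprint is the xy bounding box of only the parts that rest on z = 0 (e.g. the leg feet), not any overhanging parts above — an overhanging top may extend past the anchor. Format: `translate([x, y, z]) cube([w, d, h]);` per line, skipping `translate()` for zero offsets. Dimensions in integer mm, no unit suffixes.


translate([331, 369, 0]) cube([84, 136, 2164]);
translate([1329, 369, 0]) cube([84, 136, 2164]);
translate([331, 369, 2164]) cube([1082, 136, 112]);


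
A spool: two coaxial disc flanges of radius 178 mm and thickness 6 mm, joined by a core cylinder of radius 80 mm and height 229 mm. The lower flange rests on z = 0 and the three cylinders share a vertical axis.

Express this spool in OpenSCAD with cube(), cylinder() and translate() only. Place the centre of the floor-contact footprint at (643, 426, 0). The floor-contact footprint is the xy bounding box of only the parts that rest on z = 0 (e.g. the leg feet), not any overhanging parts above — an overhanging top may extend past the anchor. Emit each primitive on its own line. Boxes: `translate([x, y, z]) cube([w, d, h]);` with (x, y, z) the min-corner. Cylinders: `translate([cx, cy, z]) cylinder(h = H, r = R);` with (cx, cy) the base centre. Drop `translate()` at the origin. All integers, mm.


translate([643, 426, 0]) cylinder(h = 6, r = 178);
translate([643, 426, 6]) cylinder(h = 229, r = 80);
translate([643, 426, 235]) cylinder(h = 6, r = 178);


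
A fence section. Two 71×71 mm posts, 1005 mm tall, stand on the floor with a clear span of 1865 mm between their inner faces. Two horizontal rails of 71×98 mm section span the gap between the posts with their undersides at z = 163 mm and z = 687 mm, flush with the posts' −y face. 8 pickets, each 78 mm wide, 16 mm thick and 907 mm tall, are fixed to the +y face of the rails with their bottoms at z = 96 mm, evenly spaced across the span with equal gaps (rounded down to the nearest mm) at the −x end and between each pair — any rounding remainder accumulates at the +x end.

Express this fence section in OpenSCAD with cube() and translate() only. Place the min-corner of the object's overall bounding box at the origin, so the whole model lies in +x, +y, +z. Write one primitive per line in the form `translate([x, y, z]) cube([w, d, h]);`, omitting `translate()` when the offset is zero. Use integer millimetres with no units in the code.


cube([71, 71, 1005]);
translate([1936, 0, 0]) cube([71, 71, 1005]);
translate([71, 0, 163]) cube([1865, 71, 98]);
translate([71, 0, 687]) cube([1865, 71, 98]);
translate([208, 71, 96]) cube([78, 16, 907]);
translate([423, 71, 96]) cube([78, 16, 907]);
translate([638, 71, 96]) cube([78, 16, 907]);
translate([853, 71, 96]) cube([78, 16, 907]);
translate([1068, 71, 96]) cube([78, 16, 907]);
translate([1283, 71, 96]) cube([78, 16, 907]);
translate([1498, 71, 96]) cube([78, 16, 907]);
translate([1713, 71, 96]) cube([78, 16, 907]);


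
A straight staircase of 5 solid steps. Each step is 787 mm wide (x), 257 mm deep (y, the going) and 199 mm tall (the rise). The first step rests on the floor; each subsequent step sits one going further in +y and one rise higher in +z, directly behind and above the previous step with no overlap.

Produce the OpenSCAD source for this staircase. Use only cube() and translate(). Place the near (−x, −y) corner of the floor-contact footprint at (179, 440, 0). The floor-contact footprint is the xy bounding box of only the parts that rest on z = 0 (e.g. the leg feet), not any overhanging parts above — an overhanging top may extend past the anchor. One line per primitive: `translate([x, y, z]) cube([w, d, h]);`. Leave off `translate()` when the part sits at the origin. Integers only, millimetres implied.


translate([179, 440, 0]) cube([787, 257, 199]);
translate([179, 697, 199]) cube([787, 257, 199]);
translate([179, 954, 398]) cube([787, 257, 199]);
translate([179, 1211, 597]) cube([787, 257, 199]);
translate([179, 1468, 796]) cube([787, 257, 199]);


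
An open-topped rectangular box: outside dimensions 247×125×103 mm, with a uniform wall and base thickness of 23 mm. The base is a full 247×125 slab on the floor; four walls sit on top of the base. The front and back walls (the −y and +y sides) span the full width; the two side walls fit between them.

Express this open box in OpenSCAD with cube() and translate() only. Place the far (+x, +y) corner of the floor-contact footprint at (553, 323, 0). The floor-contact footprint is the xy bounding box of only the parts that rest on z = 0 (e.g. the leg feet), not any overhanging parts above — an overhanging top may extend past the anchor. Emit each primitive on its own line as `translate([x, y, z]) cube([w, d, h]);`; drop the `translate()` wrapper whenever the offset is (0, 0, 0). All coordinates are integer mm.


translate([306, 198, 0]) cube([247, 125, 23]);
translate([306, 198, 23]) cube([247, 23, 80]);
translate([306, 300, 23]) cube([247, 23, 80]);
translate([306, 221, 23]) cube([23, 79, 80]);
translate([530, 221, 23]) cube([23, 79, 80]);


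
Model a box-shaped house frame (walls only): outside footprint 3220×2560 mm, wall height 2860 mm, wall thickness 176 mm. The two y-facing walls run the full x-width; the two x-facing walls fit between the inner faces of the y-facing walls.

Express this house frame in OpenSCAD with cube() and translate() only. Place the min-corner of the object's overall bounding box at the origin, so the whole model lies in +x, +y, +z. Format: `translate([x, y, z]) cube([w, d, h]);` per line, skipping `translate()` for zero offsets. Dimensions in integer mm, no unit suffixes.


cube([3220, 176, 2860]);
translate([0, 2384, 0]) cube([3220, 176, 2860]);
translate([0, 176, 0]) cube([176, 2208, 2860]);
translate([3044, 176, 0]) cube([176, 2208, 2860]);


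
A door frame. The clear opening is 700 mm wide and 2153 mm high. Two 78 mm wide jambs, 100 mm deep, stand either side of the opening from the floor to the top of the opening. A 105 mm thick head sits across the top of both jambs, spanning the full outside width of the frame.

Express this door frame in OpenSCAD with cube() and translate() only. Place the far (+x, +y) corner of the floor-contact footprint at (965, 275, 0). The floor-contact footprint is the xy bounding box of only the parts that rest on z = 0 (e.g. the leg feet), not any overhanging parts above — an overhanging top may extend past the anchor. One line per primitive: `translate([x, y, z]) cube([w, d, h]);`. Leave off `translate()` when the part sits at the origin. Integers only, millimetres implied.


translate([109, 175, 0]) cube([78, 100, 2153]);
translate([887, 175, 0]) cube([78, 100, 2153]);
translate([109, 175, 2153]) cube([856, 100, 105]);


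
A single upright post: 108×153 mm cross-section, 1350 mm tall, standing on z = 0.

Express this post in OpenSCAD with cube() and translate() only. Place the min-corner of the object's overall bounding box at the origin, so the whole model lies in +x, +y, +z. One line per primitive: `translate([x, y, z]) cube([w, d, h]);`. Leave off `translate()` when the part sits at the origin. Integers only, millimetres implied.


cube([108, 153, 1350]);


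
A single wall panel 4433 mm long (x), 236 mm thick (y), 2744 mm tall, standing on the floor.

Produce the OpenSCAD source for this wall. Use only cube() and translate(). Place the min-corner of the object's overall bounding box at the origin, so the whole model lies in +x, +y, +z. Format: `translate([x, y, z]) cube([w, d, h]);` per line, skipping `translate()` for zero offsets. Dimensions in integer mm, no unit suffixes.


cube([4433, 236, 2744]);


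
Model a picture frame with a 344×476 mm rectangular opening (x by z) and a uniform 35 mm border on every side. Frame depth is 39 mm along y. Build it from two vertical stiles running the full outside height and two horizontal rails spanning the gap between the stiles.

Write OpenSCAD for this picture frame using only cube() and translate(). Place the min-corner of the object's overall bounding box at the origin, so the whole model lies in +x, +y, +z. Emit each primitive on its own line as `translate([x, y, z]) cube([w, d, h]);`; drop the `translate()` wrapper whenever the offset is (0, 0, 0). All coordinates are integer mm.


cube([35, 39, 546]);
translate([379, 0, 0]) cube([35, 39, 546]);
translate([35, 0, 0]) cube([344, 39, 35]);
translate([35, 0, 511]) cube([344, 39, 35]);


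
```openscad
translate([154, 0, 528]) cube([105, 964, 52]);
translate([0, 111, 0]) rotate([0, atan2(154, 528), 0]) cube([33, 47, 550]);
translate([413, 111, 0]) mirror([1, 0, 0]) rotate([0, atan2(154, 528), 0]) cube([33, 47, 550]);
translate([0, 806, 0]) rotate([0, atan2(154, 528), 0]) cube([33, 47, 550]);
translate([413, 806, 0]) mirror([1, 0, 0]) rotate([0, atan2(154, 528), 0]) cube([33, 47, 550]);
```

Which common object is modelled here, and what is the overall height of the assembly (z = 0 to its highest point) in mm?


A sawhorse. The overall height is 580 mm.

A beam across two mirrored pairs of raked legs — a sawhorse. The beam's underside is at z = 528 (matching the legs' vertical rise in atan2(154, 528)) and the beam is 52 mm tall, so its top is at 528 + 52 = 580 mm. The raked legs top out at the beam's underside, so that is the highest point.


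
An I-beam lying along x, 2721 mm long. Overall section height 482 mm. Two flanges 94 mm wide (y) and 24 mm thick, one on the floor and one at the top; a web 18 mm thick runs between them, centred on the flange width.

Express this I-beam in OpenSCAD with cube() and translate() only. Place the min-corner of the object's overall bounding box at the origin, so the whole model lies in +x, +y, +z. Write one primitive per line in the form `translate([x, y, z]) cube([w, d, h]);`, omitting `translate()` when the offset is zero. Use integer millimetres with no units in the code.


cube([2721, 94, 24]);
translate([0, 38, 24]) cube([2721, 18, 434]);
translate([0, 0, 458]) cube([2721, 94, 24]);


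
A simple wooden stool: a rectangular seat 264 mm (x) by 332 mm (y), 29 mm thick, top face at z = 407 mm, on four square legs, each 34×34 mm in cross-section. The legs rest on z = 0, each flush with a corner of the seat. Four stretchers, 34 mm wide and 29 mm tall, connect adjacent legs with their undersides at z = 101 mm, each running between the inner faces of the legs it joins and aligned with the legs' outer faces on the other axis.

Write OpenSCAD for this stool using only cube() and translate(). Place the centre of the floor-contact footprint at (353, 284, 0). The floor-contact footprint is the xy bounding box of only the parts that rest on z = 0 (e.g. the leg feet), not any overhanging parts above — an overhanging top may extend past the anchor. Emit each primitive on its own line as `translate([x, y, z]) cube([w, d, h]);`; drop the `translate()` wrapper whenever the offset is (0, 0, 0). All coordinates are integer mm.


// leg_h = 407 - 29 = 378
// stretcher span = 264 - 2*34 = 196
translate([221, 118, 378]) cube([264, 332, 29]);
translate([221, 118, 0]) cube([34, 34, 378]);
translate([451, 118, 0]) cube([34, 34, 378]);
translate([221, 416, 0]) cube([34, 34, 378]);
translate([451, 416, 0]) cube([34, 34, 378]);
translate([255, 118, 101]) cube([196, 34, 29]);
translate([255, 416, 101]) cube([196, 34, 29]);
translate([221, 152, 101]) cube([34, 264, 29]);
translate([451, 152, 101]) cube([34, 264, 29]);


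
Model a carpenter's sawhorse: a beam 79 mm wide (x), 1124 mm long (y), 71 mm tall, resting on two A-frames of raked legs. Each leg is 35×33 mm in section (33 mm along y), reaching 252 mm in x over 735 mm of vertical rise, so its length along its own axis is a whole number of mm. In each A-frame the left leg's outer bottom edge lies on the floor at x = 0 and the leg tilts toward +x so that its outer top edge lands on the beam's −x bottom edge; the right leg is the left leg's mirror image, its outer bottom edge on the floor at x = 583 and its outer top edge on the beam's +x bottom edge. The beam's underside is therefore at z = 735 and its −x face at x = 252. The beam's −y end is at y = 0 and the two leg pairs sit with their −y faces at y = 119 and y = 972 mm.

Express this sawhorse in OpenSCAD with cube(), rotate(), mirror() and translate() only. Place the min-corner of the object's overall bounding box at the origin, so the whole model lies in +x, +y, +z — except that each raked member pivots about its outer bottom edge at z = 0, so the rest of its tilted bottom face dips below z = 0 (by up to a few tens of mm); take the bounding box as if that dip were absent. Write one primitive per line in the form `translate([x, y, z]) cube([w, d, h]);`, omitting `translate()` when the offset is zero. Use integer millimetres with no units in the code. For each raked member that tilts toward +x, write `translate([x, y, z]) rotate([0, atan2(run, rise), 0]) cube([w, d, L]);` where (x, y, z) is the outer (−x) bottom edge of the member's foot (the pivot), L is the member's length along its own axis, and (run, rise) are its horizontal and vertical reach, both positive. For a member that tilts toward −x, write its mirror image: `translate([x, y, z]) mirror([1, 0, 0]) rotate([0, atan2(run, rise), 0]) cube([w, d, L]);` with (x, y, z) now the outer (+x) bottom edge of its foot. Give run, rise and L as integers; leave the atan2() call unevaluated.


// leg length = √(252² + 735²) = 777
// right-leg outer foot x = 2·252 + 79 = 583
// beam min-corner = (252, 0, 735)
translate([252, 0, 735]) cube([79, 1124, 71]);
translate([0, 119, 0]) rotate([0, atan2(252, 735), 0]) cube([35, 33, 777]);
translate([583, 119, 0]) mirror([1, 0, 0]) rotate([0, atan2(252, 735), 0]) cube([35, 33, 777]);
translate([0, 972, 0]) rotate([0, atan2(252, 735), 0]) cube([35, 33, 777]);
translate([583, 972, 0]) mirror([1, 0, 0]) rotate([0, atan2(252, 735), 0]) cube([35, 33, 777]);


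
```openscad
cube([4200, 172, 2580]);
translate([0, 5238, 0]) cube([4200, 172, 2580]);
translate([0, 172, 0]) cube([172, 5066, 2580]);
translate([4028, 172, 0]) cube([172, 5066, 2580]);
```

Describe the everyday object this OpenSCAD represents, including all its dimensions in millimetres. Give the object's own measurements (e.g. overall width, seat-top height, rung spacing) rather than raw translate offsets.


The wall frame of a small rectangular building: four walls, each 2580 mm tall and 172 mm thick, enclosing a footprint 4200 mm (x) by 5410 mm (y) outside-to-outside, with no floor or roof. The front and back walls (the −y and +y sides) span the full width; the two side walls fit between them.


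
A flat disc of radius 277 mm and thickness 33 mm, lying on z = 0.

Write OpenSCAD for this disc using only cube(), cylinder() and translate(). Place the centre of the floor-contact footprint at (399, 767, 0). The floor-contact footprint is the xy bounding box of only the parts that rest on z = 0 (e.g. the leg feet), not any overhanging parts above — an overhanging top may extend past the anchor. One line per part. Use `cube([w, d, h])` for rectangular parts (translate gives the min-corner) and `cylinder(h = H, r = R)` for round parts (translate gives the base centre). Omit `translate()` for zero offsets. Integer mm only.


translate([399, 767, 0]) cylinder(h = 33, r = 277);


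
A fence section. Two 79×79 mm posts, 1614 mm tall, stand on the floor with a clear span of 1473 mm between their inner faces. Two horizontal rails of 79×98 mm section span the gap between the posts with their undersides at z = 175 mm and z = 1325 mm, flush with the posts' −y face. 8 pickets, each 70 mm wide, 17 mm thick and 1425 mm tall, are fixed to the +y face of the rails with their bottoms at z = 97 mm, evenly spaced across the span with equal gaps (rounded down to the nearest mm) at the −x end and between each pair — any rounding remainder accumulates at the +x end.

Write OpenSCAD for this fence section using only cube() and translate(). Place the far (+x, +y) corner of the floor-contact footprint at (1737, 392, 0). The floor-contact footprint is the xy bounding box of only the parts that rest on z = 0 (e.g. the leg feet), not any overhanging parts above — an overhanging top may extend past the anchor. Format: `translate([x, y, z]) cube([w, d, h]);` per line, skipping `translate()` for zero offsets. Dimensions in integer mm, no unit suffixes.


translate([106, 313, 0]) cube([79, 79, 1614]);
translate([1658, 313, 0]) cube([79, 79, 1614]);
translate([185, 313, 175]) cube([1473, 79, 98]);
translate([185, 313, 1325]) cube([1473, 79, 98]);
translate([286, 392, 97]) cube([70, 17, 1425]);
translate([457, 392, 97]) cube([70, 17, 1425]);
translate([628, 392, 97]) cube([70, 17, 1425]);
translate([799, 392, 97]) cube([70, 17, 1425]);
translate([970, 392, 97]) cube([70, 17, 1425]);
translate([1141, 392, 97]) cube([70, 17, 1425]);
translate([1312, 392, 97]) cube([70, 17, 1425]);
translate([1483, 392, 97]) cube([70, 17, 1425]);


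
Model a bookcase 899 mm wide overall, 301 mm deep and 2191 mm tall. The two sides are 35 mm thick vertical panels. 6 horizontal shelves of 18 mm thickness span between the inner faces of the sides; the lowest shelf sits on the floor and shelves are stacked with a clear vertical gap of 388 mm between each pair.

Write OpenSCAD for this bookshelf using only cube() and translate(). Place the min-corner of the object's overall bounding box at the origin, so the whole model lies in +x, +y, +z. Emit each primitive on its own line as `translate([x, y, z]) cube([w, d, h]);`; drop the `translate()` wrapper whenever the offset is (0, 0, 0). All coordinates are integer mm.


cube([35, 301, 2191]);
translate([864, 0, 0]) cube([35, 301, 2191]);
translate([35, 0, 0]) cube([829, 301, 18]);
translate([35, 0, 406]) cube([829, 301, 18]);
translate([35, 0, 812]) cube([829, 301, 18]);
translate([35, 0, 1218]) cube([829, 301, 18]);
translate([35, 0, 1624]) cube([829, 301, 18]);
translate([35, 0, 2030]) cube([829, 301, 18]);


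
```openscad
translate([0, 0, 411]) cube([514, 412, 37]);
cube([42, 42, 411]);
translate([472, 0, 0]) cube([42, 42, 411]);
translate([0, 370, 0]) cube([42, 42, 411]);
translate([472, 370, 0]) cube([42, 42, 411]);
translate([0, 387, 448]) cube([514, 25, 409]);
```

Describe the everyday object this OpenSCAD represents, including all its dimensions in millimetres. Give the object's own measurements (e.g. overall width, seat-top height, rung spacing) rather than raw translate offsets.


A chair. The seat is a 514×412×37 mm slab with its top at z = 448 mm, on four 42×42 mm corner legs (flush with the seat edges, standing on z = 0). A flat backrest 25 mm thick, 409 mm tall, spans the full seat width and rises from the seat top along its +y edge, rear face flush with the rear of the seat.


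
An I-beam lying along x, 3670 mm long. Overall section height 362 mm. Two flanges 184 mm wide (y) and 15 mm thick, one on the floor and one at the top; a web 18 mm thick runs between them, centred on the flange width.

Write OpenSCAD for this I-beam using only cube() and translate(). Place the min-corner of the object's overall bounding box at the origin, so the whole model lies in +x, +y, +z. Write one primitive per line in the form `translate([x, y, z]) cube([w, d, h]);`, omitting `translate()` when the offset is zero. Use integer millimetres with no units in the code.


cube([3670, 184, 15]);
translate([0, 83, 15]) cube([3670, 18, 332]);
translate([0, 0, 347]) cube([3670, 184, 15]);


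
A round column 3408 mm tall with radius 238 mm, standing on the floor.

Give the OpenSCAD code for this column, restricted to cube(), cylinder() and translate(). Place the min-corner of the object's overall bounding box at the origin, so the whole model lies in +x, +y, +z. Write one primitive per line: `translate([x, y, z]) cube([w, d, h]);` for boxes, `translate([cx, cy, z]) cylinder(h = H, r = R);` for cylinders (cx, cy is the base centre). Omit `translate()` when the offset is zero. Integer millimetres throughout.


translate([238, 238, 0]) cylinder(h = 3408, r = 238);


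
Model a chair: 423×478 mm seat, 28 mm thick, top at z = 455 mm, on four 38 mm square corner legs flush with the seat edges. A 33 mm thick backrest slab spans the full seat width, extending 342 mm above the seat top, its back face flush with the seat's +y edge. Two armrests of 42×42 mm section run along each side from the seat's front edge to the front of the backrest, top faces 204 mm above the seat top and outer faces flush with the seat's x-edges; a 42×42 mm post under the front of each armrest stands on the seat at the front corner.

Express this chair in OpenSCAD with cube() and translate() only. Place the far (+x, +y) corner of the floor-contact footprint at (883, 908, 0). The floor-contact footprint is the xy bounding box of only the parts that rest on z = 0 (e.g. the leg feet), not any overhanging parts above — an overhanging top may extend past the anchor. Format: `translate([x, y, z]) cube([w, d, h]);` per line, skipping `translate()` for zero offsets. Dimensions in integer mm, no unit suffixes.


translate([460, 430, 427]) cube([423, 478, 28]);
translate([460, 430, 0]) cube([38, 38, 427]);
translate([845, 430, 0]) cube([38, 38, 427]);
translate([460, 870, 0]) cube([38, 38, 427]);
translate([845, 870, 0]) cube([38, 38, 427]);
translate([460, 875, 455]) cube([423, 33, 342]);
translate([460, 430, 617]) cube([42, 445, 42]);
translate([841, 430, 617]) cube([42, 445, 42]);
translate([460, 430, 455]) cube([42, 42, 162]);
translate([841, 430, 455]) cube([42, 42, 162]);


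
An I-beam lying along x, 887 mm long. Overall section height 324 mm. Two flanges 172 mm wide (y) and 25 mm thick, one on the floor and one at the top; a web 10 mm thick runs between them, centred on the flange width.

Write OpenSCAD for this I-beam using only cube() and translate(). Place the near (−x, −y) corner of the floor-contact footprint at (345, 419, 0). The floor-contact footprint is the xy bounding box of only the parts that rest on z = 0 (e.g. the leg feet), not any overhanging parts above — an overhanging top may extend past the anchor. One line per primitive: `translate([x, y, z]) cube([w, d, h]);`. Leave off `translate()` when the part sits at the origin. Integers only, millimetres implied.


translate([345, 419, 0]) cube([887, 172, 25]);
translate([345, 500, 25]) cube([887, 10, 274]);
translate([345, 419, 299]) cube([887, 172, 25]);


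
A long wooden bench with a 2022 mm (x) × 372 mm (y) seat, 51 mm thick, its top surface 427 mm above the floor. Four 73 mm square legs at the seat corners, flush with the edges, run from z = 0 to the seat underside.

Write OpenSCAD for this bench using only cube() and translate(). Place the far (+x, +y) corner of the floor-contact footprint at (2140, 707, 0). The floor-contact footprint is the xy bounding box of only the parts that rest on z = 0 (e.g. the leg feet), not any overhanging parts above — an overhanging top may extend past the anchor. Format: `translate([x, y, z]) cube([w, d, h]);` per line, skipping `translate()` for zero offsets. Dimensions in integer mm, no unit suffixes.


translate([118, 335, 376]) cube([2022, 372, 51]);
translate([118, 335, 0]) cube([73, 73, 376]);
translate([118, 634, 0]) cube([73, 73, 376]);
translate([2067, 335, 0]) cube([73, 73, 376]);
translate([2067, 634, 0]) cube([73, 73, 376]);


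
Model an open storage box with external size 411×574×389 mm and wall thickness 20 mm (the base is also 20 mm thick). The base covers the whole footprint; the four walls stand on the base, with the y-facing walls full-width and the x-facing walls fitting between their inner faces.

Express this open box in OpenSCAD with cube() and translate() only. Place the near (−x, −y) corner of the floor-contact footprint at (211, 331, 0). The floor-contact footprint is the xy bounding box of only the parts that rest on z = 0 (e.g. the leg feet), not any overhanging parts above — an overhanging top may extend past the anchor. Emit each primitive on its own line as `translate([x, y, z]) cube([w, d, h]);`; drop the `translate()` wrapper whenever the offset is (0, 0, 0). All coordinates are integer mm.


translate([211, 331, 0]) cube([411, 574, 20]);
translate([211, 331, 20]) cube([411, 20, 369]);
translate([211, 885, 20]) cube([411, 20, 369]);
translate([211, 351, 20]) cube([20, 534, 369]);
translate([602, 351, 20]) cube([20, 534, 369]);


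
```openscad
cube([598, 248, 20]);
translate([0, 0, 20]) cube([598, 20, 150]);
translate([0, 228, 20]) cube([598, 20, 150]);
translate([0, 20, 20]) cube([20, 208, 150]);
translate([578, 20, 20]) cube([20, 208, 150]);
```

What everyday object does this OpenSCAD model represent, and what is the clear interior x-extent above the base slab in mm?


An open box. The internal width is 558 mm.

A 598×248 base slab with four walls standing on it — an open box. The base is 598 mm wide and the walls are 20 mm thick, so the internal width is 598 − 2 × 20 = 558 mm.


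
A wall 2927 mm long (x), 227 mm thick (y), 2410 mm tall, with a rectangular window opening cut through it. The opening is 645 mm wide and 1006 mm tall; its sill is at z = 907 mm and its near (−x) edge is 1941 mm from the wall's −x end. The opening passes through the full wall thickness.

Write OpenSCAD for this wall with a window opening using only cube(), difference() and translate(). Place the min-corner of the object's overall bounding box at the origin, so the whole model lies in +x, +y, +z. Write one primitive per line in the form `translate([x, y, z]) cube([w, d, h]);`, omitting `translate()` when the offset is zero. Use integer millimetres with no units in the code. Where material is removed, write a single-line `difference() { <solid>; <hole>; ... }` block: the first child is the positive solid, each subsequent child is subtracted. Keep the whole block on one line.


difference() { cube([2927, 227, 2410]); translate([1941, 0, 907]) cube([645, 227, 1006]); }


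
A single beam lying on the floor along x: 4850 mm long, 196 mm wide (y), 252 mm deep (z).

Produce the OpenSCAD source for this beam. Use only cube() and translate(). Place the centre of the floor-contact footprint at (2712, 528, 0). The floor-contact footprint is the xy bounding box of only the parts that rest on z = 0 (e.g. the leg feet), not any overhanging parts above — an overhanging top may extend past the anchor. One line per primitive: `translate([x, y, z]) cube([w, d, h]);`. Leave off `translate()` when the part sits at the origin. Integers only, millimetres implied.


translate([287, 430, 0]) cube([4850, 196, 252]);


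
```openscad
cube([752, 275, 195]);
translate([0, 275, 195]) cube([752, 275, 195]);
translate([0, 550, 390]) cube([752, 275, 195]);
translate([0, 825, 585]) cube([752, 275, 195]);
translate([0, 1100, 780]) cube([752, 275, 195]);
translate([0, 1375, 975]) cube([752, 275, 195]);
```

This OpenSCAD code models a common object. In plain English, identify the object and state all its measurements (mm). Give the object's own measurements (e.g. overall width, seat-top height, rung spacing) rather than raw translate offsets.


A straight staircase of 6 solid steps. Each step is 752 mm wide (x), 275 mm deep (y, the going) and 195 mm tall (the rise). The first step rests on the floor; each subsequent step sits one going further in +y and one rise higher in +z, directly behind and above the previous step with no overlap.


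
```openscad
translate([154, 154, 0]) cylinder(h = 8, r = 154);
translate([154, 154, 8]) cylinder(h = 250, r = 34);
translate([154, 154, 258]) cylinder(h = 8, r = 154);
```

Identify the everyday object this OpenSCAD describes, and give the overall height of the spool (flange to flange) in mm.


A spool. The overall height is 266 mm.

Three coaxial cylinders, large–small–large — a spool. Two 8 mm flanges and a 250 mm core give 8 + 250 + 8 = 266 mm.


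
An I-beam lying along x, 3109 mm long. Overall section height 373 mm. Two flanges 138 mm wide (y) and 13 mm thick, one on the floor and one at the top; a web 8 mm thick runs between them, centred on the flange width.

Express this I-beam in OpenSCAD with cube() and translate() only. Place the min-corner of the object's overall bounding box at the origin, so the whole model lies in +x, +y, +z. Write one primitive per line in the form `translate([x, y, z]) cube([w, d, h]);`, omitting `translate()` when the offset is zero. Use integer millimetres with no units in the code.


cube([3109, 138, 13]);
translate([0, 65, 13]) cube([3109, 8, 347]);
translate([0, 0, 360]) cube([3109, 138, 13]);


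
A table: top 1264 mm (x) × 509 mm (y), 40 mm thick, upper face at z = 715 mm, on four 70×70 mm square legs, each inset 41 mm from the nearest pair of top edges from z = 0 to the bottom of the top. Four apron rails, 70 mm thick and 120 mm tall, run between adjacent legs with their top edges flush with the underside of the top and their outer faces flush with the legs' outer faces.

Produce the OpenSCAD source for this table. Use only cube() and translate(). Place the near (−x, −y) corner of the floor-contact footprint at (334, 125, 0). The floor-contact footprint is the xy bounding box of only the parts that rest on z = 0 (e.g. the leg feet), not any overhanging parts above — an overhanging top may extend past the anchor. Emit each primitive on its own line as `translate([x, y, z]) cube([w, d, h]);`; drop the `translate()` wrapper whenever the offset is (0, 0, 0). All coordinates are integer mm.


// leg_h = 715 - 40 = 675
// apron z = 675 - 120 = 555
translate([293, 84, 675]) cube([1264, 509, 40]);
translate([334, 125, 0]) cube([70, 70, 675]);
translate([1446, 125, 0]) cube([70, 70, 675]);
translate([334, 482, 0]) cube([70, 70, 675]);
translate([1446, 482, 0]) cube([70, 70, 675]);
translate([404, 125, 555]) cube([1042, 70, 120]);
translate([404, 482, 555]) cube([1042, 70, 120]);
translate([334, 195, 555]) cube([70, 287, 120]);
translate([1446, 195, 555]) cube([70, 287, 120]);


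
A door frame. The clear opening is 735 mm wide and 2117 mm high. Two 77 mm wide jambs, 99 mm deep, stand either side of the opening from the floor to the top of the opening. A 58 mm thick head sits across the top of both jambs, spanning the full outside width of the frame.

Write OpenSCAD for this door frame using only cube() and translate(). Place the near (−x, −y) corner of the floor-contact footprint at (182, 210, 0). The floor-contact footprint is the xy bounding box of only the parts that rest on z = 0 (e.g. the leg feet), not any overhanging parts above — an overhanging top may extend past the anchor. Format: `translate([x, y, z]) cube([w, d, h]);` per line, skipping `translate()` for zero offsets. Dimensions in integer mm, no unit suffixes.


translate([182, 210, 0]) cube([77, 99, 2117]);
translate([994, 210, 0]) cube([77, 99, 2117]);
translate([182, 210, 2117]) cube([889, 99, 58]);


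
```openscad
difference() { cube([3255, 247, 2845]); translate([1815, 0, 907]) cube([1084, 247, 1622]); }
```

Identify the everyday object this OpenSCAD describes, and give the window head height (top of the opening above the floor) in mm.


A wall with a window opening. The window head height is 2529 mm.

A wall with a rectangular opening subtracted — a window. Sill at z = 907, opening 1622 mm tall, so the head is at 907 + 1622 = 2529 mm.


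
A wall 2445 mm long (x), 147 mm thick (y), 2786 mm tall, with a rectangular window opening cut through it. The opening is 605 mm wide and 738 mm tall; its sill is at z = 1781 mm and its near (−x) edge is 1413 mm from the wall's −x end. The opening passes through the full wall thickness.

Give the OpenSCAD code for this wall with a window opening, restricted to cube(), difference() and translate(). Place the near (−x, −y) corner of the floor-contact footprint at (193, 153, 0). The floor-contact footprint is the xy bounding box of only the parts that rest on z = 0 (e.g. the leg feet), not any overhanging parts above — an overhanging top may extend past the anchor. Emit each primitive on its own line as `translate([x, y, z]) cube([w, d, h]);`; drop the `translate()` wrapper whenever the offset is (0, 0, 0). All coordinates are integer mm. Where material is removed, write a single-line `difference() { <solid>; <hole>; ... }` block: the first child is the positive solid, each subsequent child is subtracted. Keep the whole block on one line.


difference() { translate([193, 153, 0]) cube([2445, 147, 2786]); translate([1606, 153, 1781]) cube([605, 147, 738]); }
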